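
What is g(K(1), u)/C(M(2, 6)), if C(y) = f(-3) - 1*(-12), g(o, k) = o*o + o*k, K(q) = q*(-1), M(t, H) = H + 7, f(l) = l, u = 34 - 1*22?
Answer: -11/9 ≈ -1.2222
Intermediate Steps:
u = 12 (u = 34 - 22 = 12)
M(t, H) = 7 + H
K(q) = -q
g(o, k) = o**2 + k*o
C(y) = 9 (C(y) = -3 - 1*(-12) = -3 + 12 = 9)
g(K(1), u)/C(M(2, 6)) = ((-1*1)*(12 - 1*1))/9 = -(12 - 1)*(1/9) = -1*11*(1/9) = -11*1/9 = -11/9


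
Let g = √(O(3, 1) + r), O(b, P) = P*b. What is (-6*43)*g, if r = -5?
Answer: -258*I*√2 ≈ -364.87*I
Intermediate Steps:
g = I*√2 (g = √(1*3 - 5) = √(3 - 5) = √(-2) = I*√2 ≈ 1.4142*I)
(-6*43)*g = (-6*43)*(I*√2) = -258*I*√2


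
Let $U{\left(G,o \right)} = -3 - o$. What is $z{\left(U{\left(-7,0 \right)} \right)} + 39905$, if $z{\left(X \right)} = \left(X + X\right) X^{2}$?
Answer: $39851$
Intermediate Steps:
$z{\left(X \right)} = 2 X^{3}$ ($z{\left(X \right)} = 2 X X^{2} = 2 X^{3}$)
$z{\left(U{\left(-7,0 \right)} \right)} + 39905 = 2 \left(-3 - 0\right)^{3} + 39905 = 2 \left(-3 + 0\right)^{3} + 39905 = 2 \left(-3\right)^{3} + 39905 = 2 \left(-27\right) + 39905 = -54 + 39905 = 39851$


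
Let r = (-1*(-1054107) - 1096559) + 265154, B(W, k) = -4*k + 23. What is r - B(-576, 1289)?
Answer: 227835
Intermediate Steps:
B(W, k) = 23 - 4*k
r = 222702 (r = (1054107 - 1096559) + 265154 = -42452 + 265154 = 222702)
r - B(-576, 1289) = 222702 - (23 - 4*1289) = 222702 - (23 - 5156) = 222702 - 1*(-5133) = 222702 + 5133 = 227835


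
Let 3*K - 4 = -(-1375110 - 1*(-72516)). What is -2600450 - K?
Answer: -9103948/3 ≈ -3.0346e+6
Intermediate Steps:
K = 1302598/3 (K = 4/3 + (-(-1375110 - 1*(-72516)))/3 = 4/3 + (-(-1375110 + 72516))/3 = 4/3 + (-1*(-1302594))/3 = 4/3 + (⅓)*1302594 = 4/3 + 434198 = 1302598/3 ≈ 4.3420e+5)
-2600450 - K = -2600450 - 1*1302598/3 = -2600450 - 1302598/3 = -9103948/3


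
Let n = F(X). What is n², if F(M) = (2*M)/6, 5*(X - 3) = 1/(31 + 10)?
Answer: 379456/378225 ≈ 1.0033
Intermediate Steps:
X = 616/205 (X = 3 + 1/(5*(31 + 10)) = 3 + (⅕)/41 = 3 + (⅕)*(1/41) = 3 + 1/205 = 616/205 ≈ 3.0049)
F(M) = M/3 (F(M) = (2*M)*(⅙) = M/3)
n = 616/615 (n = (⅓)*(616/205) = 616/615 ≈ 1.0016)
n² = (616/615)² = 379456/378225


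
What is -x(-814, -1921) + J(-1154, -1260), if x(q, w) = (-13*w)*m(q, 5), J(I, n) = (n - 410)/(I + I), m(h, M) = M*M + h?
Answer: 22738067173/1154 ≈ 1.9704e+7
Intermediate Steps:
m(h, M) = h + M**2 (m(h, M) = M**2 + h = h + M**2)
J(I, n) = (-410 + n)/(2*I) (J(I, n) = (-410 + n)/((2*I)) = (-410 + n)*(1/(2*I)) = (-410 + n)/(2*I))
x(q, w) = -13*w*(25 + q) (x(q, w) = (-13*w)*(q + 5**2) = (-13*w)*(q + 25) = (-13*w)*(25 + q) = -13*w*(25 + q))
-x(-814, -1921) + J(-1154, -1260) = -(-13)*(-1921)*(25 - 814) + (1/2)*(-410 - 1260)/(-1154) = -(-13)*(-1921)*(-789) + (1/2)*(-1/1154)*(-1670) = -1*(-19703697) + 835/1154 = 19703697 + 835/1154 = 22738067173/1154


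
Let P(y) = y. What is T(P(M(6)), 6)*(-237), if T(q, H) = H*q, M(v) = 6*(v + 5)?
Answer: -93852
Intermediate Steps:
M(v) = 30 + 6*v (M(v) = 6*(5 + v) = 30 + 6*v)
T(P(M(6)), 6)*(-237) = (6*(30 + 6*6))*(-237) = (6*(30 + 36))*(-237) = (6*66)*(-237) = 396*(-237) = -93852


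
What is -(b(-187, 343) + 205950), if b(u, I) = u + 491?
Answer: -206254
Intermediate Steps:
b(u, I) = 491 + u
-(b(-187, 343) + 205950) = -((491 - 187) + 205950) = -(304 + 205950) = -1*206254 = -206254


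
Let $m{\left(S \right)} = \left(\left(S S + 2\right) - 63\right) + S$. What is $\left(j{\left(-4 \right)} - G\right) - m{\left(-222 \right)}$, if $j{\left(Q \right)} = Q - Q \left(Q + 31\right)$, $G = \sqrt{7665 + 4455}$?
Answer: $-48897 - 2 \sqrt{3030} \approx -49007.0$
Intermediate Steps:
$G = 2 \sqrt{3030}$ ($G = \sqrt{12120} = 2 \sqrt{3030} \approx 110.09$)
$j{\left(Q \right)} = Q - Q \left(31 + Q\right)$
$m{\left(S \right)} = -61 + S + S^{2}$ ($m{\left(S \right)} = \left(\left(S^{2} + 2\right) - 63\right) + S = \left(\left(2 + S^{2}\right) - 63\right) + S = \left(-61 + S^{2}\right) + S = -61 + S + S^{2}$)
$\left(j{\left(-4 \right)} - G\right) - m{\left(-222 \right)} = \left(\left(-1\right) \left(-4\right) \left(30 - 4\right) - 2 \sqrt{3030}\right) - \left(-61 - 222 + \left(-222\right)^{2}\right) = \left(\left(-1\right) \left(-4\right) 26 - 2 \sqrt{3030}\right) - \left(-61 - 222 + 49284\right) = \left(104 - 2 \sqrt{3030}\right) - 49001 = -48897 - 2 \sqrt{3030}$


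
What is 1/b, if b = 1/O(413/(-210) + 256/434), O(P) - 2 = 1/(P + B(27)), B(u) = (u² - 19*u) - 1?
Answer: 2787884/1390687 ≈ 2.0047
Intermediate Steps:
B(u) = -1 + u² - 19*u
O(P) = 2 + 1/(215 + P) (O(P) = 2 + 1/(P + (-1 + 27² - 19*27)) = 2 + 1/(P + (-1 + 729 - 513)) = 2 + 1/(P + 215) = 2 + 1/(215 + P))
b = 1390687/2787884 (b = 1/((431 + 2*(413/(-210) + 256/434))/(215 + (413/(-210) + 256/434))) = 1/((431 + 2*(413*(-1/210) + 256*(1/434)))/(215 + (413*(-1/210) + 256*(1/434)))) = 1/((431 + 2*(-59/30 + 128/217))/(215 + (-59/30 + 128/217))) = 1/((431 + 2*(-8963/6510))/(215 - 8963/6510)) = 1/((431 - 8963/3255)/(1390687/6510)) = 1/((6510/1390687)*(1393942/3255)) = 1/(2787884/1390687) = 1390687/2787884 ≈ 0.49883)
1/b = 1/(1390687/2787884) = 2787884/1390687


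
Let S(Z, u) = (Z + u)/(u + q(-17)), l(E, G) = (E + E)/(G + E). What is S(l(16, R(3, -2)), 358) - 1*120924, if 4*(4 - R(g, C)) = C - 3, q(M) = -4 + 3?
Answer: -1223136074/10115 ≈ -1.2092e+5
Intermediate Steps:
q(M) = -1
R(g, C) = 19/4 - C/4 (R(g, C) = 4 - (C - 3)/4 = 4 - (-3 + C)/4 = 4 + (3/4 - C/4) = 19/4 - C/4)
l(E, G) = 2*E/(E + G) (l(E, G) = (2*E)/(E + G) = 2*E/(E + G))
S(Z, u) = (Z + u)/(-1 + u) (S(Z, u) = (Z + u)/(u - 1) = (Z + u)/(-1 + u))
S(l(16, R(3, -2)), 358) - 1*120924 = (2*16/(16 + (19/4 - 1/4*(-2))) + 358)/(-1 + 358) - 1*120924 = (2*16/(16 + (19/4 + 1/2)) + 358)/357 - 120924 = (2*16/(16 + 21/4) + 358)/357 - 120924 = (2*16/(85/4) + 358)/357 - 120924 = (2*16*(4/85) + 358)/357 - 120924 = (128/85 + 358)/357 - 120924 = (1/357)*(30558/85) - 120924 = 10186/10115 - 120924 = -1223136074/10115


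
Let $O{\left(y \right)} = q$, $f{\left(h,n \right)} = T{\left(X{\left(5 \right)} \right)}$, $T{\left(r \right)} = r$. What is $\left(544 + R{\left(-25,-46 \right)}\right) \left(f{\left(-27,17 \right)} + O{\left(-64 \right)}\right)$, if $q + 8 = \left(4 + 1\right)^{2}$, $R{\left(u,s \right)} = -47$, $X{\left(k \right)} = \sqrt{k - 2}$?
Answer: $8449 + 497 \sqrt{3} \approx 9309.8$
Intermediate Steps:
$X{\left(k \right)} = \sqrt{-2 + k}$
$q = 17$ ($q = -8 + \left(4 + 1\right)^{2} = -8 + 5^{2} = -8 + 25 = 17$)
$f{\left(h,n \right)} = \sqrt{3}$ ($f{\left(h,n \right)} = \sqrt{-2 + 5} = \sqrt{3}$)
$O{\left(y \right)} = 17$
$\left(544 + R{\left(-25,-46 \right)}\right) \left(f{\left(-27,17 \right)} + O{\left(-64 \right)}\right) = \left(544 - 47\right) \left(\sqrt{3} + 17\right) = 497 \left(17 + \sqrt{3}\right) = 8449 + 497 \sqrt{3}$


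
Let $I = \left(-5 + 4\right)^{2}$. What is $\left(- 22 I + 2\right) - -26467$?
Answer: $26447$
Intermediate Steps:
$I = 1$ ($I = \left(-1\right)^{2} = 1$)
$\left(- 22 I + 2\right) - -26467 = \left(\left(-22\right) 1 + 2\right) - -26467 = \left(-22 + 2\right) + 26467 = -20 + 26467 = 26447$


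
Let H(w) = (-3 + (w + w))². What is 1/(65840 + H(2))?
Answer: 1/65841 ≈ 1.5188e-5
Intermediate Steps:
H(w) = (-3 + 2*w)²
1/(65840 + H(2)) = 1/(65840 + (-3 + 2*2)²) = 1/(65840 + (-3 + 4)²) = 1/(65840 + 1²) = 1/(65840 + 1) = 1/65841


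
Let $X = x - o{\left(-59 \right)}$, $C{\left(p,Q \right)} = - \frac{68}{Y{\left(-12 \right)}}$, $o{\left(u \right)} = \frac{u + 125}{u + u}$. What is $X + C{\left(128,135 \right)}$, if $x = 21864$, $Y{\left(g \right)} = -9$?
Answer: $\frac{11614093}{531} \approx 21872.0$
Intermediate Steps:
$o{\left(u \right)} = \frac{125 + u}{2 u}$
$C{\left(p,Q \right)} = \frac{68}{9}$ ($C{\left(p,Q \right)} = - \frac{68}{-9} = \left(-68\right) \left(- \frac{1}{9}\right) = \frac{68}{9}$)
$X = \frac{1290009}{59}$ ($X = 21864 - \frac{125 - 59}{2 \left(-59\right)} = 21864 - \frac{1}{2} \left(- \frac{1}{59}\right) 66 = 21864 - - \frac{33}{59} = 21864 + \frac{33}{59} = \frac{1290009}{59} \approx 21865.0$)
$X + C{\left(128,135 \right)} = \frac{1290009}{59} + \frac{68}{9} = \frac{11614093}{531}$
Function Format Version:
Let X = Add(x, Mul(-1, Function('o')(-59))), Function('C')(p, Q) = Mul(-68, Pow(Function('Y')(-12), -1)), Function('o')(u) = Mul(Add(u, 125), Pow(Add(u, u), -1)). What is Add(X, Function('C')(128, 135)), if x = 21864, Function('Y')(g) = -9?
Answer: Rational(11614093, 531) ≈ 21872.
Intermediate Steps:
Function('o')(u) = Mul(Rational(1, 2), Pow(u, -1), Add(125, u)) (Function('o')(u) = Mul(Add(125, u), Pow(Mul(2, u), -1)) = Mul(Add(125, u), Mul(Rational(1, 2), Pow(u, -1))) = Mul(Rational(1, 2), Pow(u, -1), Add(125, u)))
Function('C')(p, Q) = Rational(68, 9) (Function('C')(p, Q) = Mul(-68, Pow(-9, -1)) = Mul(-68, Rational(-1, 9)) = Rational(68, 9))
X = Rational(1290009, 59) (X = Add(21864, Mul(-1, Mul(Rational(1, 2), Pow(-59, -1), Add(125, -59)))) = Add(21864, Mul(-1, Mul(Rational(1, 2), Rational(-1, 59), 66))) = Add(21864, Mul(-1, Rational(-33, 59))) = Add(21864, Rational(33, 59)) = Rational(1290009, 59) ≈ 21865.)
Add(X, Function('C')(128, 135)) = Add(Rational(1290009, 59), Rational(68, 9)) = Rational(11614093, 531)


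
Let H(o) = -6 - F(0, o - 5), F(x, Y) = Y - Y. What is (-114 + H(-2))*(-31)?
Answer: 3720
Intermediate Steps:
F(x, Y) = 0
H(o) = -6 (H(o) = -6 - 1*0 = -6 + 0 = -6)
(-114 + H(-2))*(-31) = (-114 - 6)*(-31) = -120*(-31) = 3720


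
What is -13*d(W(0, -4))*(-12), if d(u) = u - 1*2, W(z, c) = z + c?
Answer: -936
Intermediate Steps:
W(z, c) = c + z
d(u) = -2 + u (d(u) = u - 2 = -2 + u)
-13*d(W(0, -4))*(-12) = -13*(-2 + (-4 + 0))*(-12) = -13*(-2 - 4)*(-12) = -13*(-6)*(-12) = 78*(-12) = -936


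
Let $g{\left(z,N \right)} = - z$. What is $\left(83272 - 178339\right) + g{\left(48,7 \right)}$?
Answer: $-95115$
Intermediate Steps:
$\left(83272 - 178339\right) + g{\left(48,7 \right)} = \left(83272 - 178339\right) - 48 = -95067 - 48 = -95115$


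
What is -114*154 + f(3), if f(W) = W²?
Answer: -17547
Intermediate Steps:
-114*154 + f(3) = -114*154 + 3² = -17556 + 9 = -17547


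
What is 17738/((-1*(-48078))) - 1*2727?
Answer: -65545484/24039 ≈ -2726.6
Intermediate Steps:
17738/((-1*(-48078))) - 1*2727 = 17738/48078 - 2727 = 17738*(1/48078) - 2727 = 8869/24039 - 2727 = -65545484/24039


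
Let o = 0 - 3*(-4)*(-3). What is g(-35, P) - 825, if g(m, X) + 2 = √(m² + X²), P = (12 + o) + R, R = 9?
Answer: -827 + 5*√58 ≈ -788.92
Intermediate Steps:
o = -36 (o = 0 + 12*(-3) = 0 - 36 = -36)
P = -15 (P = (12 - 36) + 9 = -24 + 9 = -15)
g(m, X) = -2 + √(X² + m²) (g(m, X) = -2 + √(m² + X²) = -2 + √(X² + m²))
g(-35, P) - 825 = (-2 + √((-15)² + (-35)²)) - 825 = (-2 + √(225 + 1225)) - 825 = (-2 + √1450) - 825 = (-2 + 5*√58) - 825 = -827 + 5*√58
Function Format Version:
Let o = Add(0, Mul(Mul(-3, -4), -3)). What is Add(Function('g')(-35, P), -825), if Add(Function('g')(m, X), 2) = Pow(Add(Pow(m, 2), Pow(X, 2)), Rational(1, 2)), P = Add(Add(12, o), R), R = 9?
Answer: Add(-827, Mul(5, Pow(58, Rational(1, 2)))) ≈ -788.92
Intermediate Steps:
o = -36 (o = Add(0, Mul(12, -3)) = Add(0, -36) = -36)
P = -15 (P = Add(Add(12, -36), 9) = Add(-24, 9) = -15)
Function('g')(m, X) = Add(-2, Pow(Add(Pow(X, 2), Pow(m, 2)), Rational(1, 2))) (Function('g')(m, X) = Add(-2, Pow(Add(Pow(m, 2), Pow(X, 2)), Rational(1, 2))) = Add(-2, Pow(Add(Pow(X, 2), Pow(m, 2)), Rational(1, 2))))
Add(Function('g')(-35, P), -825) = Add(Add(-2, Pow(Add(Pow(-15, 2), Pow(-35, 2)), Rational(1, 2))), -825) = Add(Add(-2, Pow(Add(225, 1225), Rational(1, 2))), -825) = Add(Add(-2, Pow(1450, Rational(1, 2))), -825) = Add(Add(-2, Mul(5, Pow(58, Rational(1, 2)))), -825) = Add(-827, Mul(5, Pow(58, Rational(1, 2))))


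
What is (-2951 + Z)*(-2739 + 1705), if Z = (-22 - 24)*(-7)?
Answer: 2718386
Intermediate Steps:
Z = 322 (Z = -46*(-7) = 322)
(-2951 + Z)*(-2739 + 1705) = (-2951 + 322)*(-2739 + 1705) = -2629*(-1034) = 2718386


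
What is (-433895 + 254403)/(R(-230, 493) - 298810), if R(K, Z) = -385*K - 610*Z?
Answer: 89746/255495 ≈ 0.35126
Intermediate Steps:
R(K, Z) = -610*Z - 385*K
(-433895 + 254403)/(R(-230, 493) - 298810) = (-433895 + 254403)/((-610*493 - 385*(-230)) - 298810) = -179492/((-300730 + 88550) - 298810) = -179492/(-212180 - 298810) = -179492/(-510990) = -179492*(-1/510990) = 89746/255495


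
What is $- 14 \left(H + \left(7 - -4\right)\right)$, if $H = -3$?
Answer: $-112$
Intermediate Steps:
$- 14 \left(H + \left(7 - -4\right)\right) = - 14 \left(-3 + \left(7 - -4\right)\right) = - 14 \left(-3 + \left(7 + 4\right)\right) = - 14 \left(-3 + 11\right) = \left(-14\right) 8 = -112$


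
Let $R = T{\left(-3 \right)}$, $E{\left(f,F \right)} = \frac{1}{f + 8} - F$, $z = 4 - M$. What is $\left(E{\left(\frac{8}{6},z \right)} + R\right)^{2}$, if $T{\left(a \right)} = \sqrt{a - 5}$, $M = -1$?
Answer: $\frac{12497}{784} - \frac{137 i \sqrt{2}}{7} \approx 15.94 - 27.678 i$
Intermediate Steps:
$z = 5$ ($z = 4 - -1 = 4 + 1 = 5$)
$E{\left(f,F \right)} = \frac{1}{8 + f} - F$
$T{\left(a \right)} = \sqrt{-5 + a}$
$R = 2 i \sqrt{2}$ ($R = \sqrt{-5 - 3} = \sqrt{-8} = 2 i \sqrt{2} \approx 2.8284 i$)
$\left(E{\left(\frac{8}{6},z \right)} + R\right)^{2} = \left(\frac{1 - 40 - 5 \cdot \frac{8}{6}}{8 + \frac{8}{6}} + 2 i \sqrt{2}\right)^{2} = \left(\frac{1 - 40 - 5 \cdot 8 \cdot \frac{1}{6}}{8 + 8 \cdot \frac{1}{6}} + 2 i \sqrt{2}\right)^{2} = \left(\frac{1 - 40 - 5 \cdot \frac{4}{3}}{8 + \frac{4}{3}} + 2 i \sqrt{2}\right)^{2} = \left(\frac{1 - 40 - \frac{20}{3}}{\frac{28}{3}} + 2 i \sqrt{2}\right)^{2} = \left(\frac{3}{28} \left(- \frac{137}{3}\right) + 2 i \sqrt{2}\right)^{2} = \left(- \frac{137}{28} + 2 i \sqrt{2}\right)^{2}$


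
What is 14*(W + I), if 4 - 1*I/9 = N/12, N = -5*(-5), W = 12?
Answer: 819/2 ≈ 409.50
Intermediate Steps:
N = 25
I = 69/4 (I = 36 - 225/12 = 36 - 9*25/12 = 36 - 75/4 = 69/4 ≈ 17.250)
14*(W + I) = 14*(12 + 69/4) = 14*(117/4) = 819/2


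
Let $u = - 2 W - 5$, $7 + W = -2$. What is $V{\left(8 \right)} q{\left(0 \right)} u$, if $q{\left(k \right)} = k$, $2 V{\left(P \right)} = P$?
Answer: $0$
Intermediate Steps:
$W = -9$ ($W = -7 - 2 = -9$)
$V{\left(P \right)} = \frac{P}{2}$
$u = 13$ ($u = \left(-2\right) \left(-9\right) - 5 = 18 - 5 = 13$)
$V{\left(8 \right)} q{\left(0 \right)} u = \frac{1}{2} \cdot 8 \cdot 0 \cdot 13 = 4 \cdot 0 \cdot 13 = 0 \cdot 13 = 0$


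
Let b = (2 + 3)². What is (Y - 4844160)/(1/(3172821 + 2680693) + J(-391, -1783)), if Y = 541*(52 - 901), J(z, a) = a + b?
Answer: 31043930040066/10290477611 ≈ 3016.8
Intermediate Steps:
b = 25 (b = 5² = 25)
J(z, a) = 25 + a (J(z, a) = a + 25 = 25 + a)
Y = -459309 (Y = 541*(-849) = -459309)
(Y - 4844160)/(1/(3172821 + 2680693) + J(-391, -1783)) = (-459309 - 4844160)/(1/(3172821 + 2680693) + (25 - 1783)) = -5303469/(1/5853514 - 1758) = -5303469/(-10290477611/5853514) = -5303469*(-5853514/10290477611) = 31043930040066/10290477611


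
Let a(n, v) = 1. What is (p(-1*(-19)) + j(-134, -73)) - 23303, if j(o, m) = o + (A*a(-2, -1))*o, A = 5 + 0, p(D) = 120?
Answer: -23987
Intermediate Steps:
A = 5
j(o, m) = 6*o (j(o, m) = o + (5*1)*o = o + 5*o = 6*o)
(p(-1*(-19)) + j(-134, -73)) - 23303 = (120 + 6*(-134)) - 23303 = (120 - 804) - 23303 = -684 - 23303 = -23987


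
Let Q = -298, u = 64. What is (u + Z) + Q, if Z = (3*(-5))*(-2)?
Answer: -204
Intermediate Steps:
Z = 30 (Z = -15*(-2) = 30)
(u + Z) + Q = (64 + 30) - 298 = 94 - 298 = -204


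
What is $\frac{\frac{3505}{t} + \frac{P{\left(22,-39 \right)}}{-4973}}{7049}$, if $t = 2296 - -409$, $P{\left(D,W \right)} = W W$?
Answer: $\frac{2663212}{18964580257} \approx 0.00014043$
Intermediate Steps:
$P{\left(D,W \right)} = W^{2}$
$t = 2705$ ($t = 2296 + 409 = 2705$)
$\frac{\frac{3505}{t} + \frac{P{\left(22,-39 \right)}}{-4973}}{7049} = \frac{\frac{3505}{2705} + \frac{\left(-39\right)^{2}}{-4973}}{7049} = \left(3505 \cdot \frac{1}{2705} + 1521 \left(- \frac{1}{4973}\right)\right) \frac{1}{7049} = \left(\frac{701}{541} - \frac{1521}{4973}\right) \frac{1}{7049} = \frac{2663212}{2690393} \cdot \frac{1}{7049} = \frac{2663212}{18964580257}$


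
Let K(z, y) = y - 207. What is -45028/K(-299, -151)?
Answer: 22514/179 ≈ 125.78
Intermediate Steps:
K(z, y) = -207 + y
-45028/K(-299, -151) = -45028/(-207 - 151) = -45028/(-358) = -45028*(-1/358) = 22514/179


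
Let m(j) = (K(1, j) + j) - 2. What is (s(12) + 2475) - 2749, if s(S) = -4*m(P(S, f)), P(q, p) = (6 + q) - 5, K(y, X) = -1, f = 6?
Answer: -314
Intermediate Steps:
P(q, p) = 1 + q
m(j) = -3 + j (m(j) = (-1 + j) - 2 = -3 + j)
s(S) = 8 - 4*S (s(S) = -4*(-3 + (1 + S)) = -4*(-2 + S) = 8 - 4*S)
(s(12) + 2475) - 2749 = ((8 - 4*12) + 2475) - 2749 = ((8 - 48) + 2475) - 2749 = (-40 + 2475) - 2749 = 2435 - 2749 = -314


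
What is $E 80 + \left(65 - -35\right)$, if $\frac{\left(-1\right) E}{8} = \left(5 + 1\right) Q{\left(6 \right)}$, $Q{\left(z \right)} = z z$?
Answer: $-138140$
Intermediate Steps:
$Q{\left(z \right)} = z^{2}$
$E = -1728$ ($E = - 8 \left(5 + 1\right) 6^{2} = - 8 \cdot 6 \cdot 36 = \left(-8\right) 216 = -1728$)
$E 80 + \left(65 - -35\right) = \left(-1728\right) 80 + \left(65 - -35\right) = -138240 + \left(65 + 35\right) = -138240 + 100 = -138140$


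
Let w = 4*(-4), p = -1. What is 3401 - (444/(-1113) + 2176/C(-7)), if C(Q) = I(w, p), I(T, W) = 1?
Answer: 454623/371 ≈ 1225.4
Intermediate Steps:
w = -16
C(Q) = 1
3401 - (444/(-1113) + 2176/C(-7)) = 3401 - (444/(-1113) + 2176/1) = 3401 - (444*(-1/1113) + 2176*1) = 3401 - (-148/371 + 2176) = 3401 - 1*807148/371 = 3401 - 807148/371 = 454623/371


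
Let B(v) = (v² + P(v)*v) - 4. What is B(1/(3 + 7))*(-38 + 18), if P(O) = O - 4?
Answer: 438/5 ≈ 87.600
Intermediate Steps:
P(O) = -4 + O
B(v) = -4 + v² + v*(-4 + v) (B(v) = (v² + (-4 + v)*v) - 4 = (v² + v*(-4 + v)) - 4 = -4 + v² + v*(-4 + v))
B(1/(3 + 7))*(-38 + 18) = (-4 + (1/(3 + 7))² + (-4 + 1/(3 + 7))/(3 + 7))*(-38 + 18) = (-4 + (1/10)² + (-4 + 1/10)/10)*(-20) = (-4 + (⅒)² + (-4 + ⅒)/10)*(-20) = (-4 + 1/100 + (⅒)*(-39/10))*(-20) = (-4 + 1/100 - 39/100)*(-20) = -219/50*(-20) = 438/5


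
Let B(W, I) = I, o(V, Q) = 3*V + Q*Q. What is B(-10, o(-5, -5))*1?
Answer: 10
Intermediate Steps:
o(V, Q) = Q² + 3*V (o(V, Q) = 3*V + Q² = Q² + 3*V)
B(-10, o(-5, -5))*1 = ((-5)² + 3*(-5))*1 = (25 - 15)*1 = 10*1 = 10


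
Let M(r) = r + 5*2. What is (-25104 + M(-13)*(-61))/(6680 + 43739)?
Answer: -24921/50419 ≈ -0.49428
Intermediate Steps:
M(r) = 10 + r (M(r) = r + 10 = 10 + r)
(-25104 + M(-13)*(-61))/(6680 + 43739) = (-25104 + (10 - 13)*(-61))/(6680 + 43739) = (-25104 - 3*(-61))/50419 = (-25104 + 183)*(1/50419) = -24921*1/50419 = -24921/50419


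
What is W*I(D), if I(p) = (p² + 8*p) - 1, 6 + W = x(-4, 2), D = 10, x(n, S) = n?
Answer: -1790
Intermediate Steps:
W = -10 (W = -6 - 4 = -10)
I(p) = -1 + p² + 8*p
W*I(D) = -10*(-1 + 10² + 8*10) = -10*(-1 + 100 + 80) = -10*179 = -1790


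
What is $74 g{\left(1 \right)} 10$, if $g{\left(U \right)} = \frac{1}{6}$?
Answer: $\frac{370}{3} \approx 123.33$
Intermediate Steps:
$g{\left(U \right)} = \frac{1}{6}$
$74 g{\left(1 \right)} 10 = 74 \cdot \frac{1}{6} \cdot 10 = \frac{37}{3} \cdot 10 = \frac{370}{3}$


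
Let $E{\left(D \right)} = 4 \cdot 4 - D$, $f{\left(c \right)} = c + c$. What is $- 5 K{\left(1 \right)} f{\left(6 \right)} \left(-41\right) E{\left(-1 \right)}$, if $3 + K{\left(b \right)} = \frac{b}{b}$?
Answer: $-83640$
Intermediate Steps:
$f{\left(c \right)} = 2 c$
$K{\left(b \right)} = -2$ ($K{\left(b \right)} = -3 + \frac{b}{b} = -3 + 1 = -2$)
$E{\left(D \right)} = 16 - D$
$- 5 K{\left(1 \right)} f{\left(6 \right)} \left(-41\right) E{\left(-1 \right)} = \left(-5\right) \left(-2\right) 2 \cdot 6 \left(-41\right) \left(16 - -1\right) = 10 \cdot 12 \left(-41\right) \left(16 + 1\right) = 120 \left(-41\right) 17 = \left(-4920\right) 17 = -83640$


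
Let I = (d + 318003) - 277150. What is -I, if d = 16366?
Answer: -57219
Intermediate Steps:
I = 57219 (I = (16366 + 318003) - 277150 = 334369 - 277150 = 57219)
-I = -1*57219 = -57219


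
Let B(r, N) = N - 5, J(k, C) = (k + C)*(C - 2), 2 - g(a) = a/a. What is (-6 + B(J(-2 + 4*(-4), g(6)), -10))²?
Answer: 441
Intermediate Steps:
g(a) = 1 (g(a) = 2 - a/a = 2 - 1*1 = 2 - 1 = 1)
J(k, C) = (-2 + C)*(C + k) (J(k, C) = (C + k)*(-2 + C) = (-2 + C)*(C + k))
B(r, N) = -5 + N
(-6 + B(J(-2 + 4*(-4), g(6)), -10))² = (-6 + (-5 - 10))² = (-6 - 15)² = (-21)² = 441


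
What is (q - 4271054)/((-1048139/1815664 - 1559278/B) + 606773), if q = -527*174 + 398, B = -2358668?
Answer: -4670498227188392352/649633801436606359 ≈ -7.1894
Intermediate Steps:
q = -91300 (q = -91698 + 398 = -91300)
(q - 4271054)/((-1048139/1815664 - 1559278/B) + 606773) = (-91300 - 4271054)/((-1048139/1815664 - 1559278/(-2358668)) + 606773) = -4362354/((-1048139*1/1815664 - 1559278*(-1/2358668)) + 606773) = -4362354/((-1048139/1815664 + 779639/1179334) + 606773) = -4362354/(89728252935/1070637143888 + 606773) = -4362354/649633801436606359/1070637143888 = -4362354*1070637143888/649633801436606359 = -4670498227188392352/649633801436606359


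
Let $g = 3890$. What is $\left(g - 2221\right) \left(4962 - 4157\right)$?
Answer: $1343545$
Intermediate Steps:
$\left(g - 2221\right) \left(4962 - 4157\right) = \left(3890 - 2221\right) \left(4962 - 4157\right) = 1669 \cdot 805 = 1343545$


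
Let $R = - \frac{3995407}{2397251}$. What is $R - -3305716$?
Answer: $\frac{7924626991309}{2397251} \approx 3.3057 \cdot 10^{6}$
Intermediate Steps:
$R = - \frac{3995407}{2397251}$ ($R = \left(-3995407\right) \frac{1}{2397251} = - \frac{3995407}{2397251} \approx -1.6667$)
$R - -3305716 = - \frac{3995407}{2397251} - -3305716 = - \frac{3995407}{2397251} + 3305716 = \frac{7924626991309}{2397251}$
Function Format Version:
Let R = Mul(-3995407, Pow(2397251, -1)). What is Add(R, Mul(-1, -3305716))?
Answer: Rational(7924626991309, 2397251) ≈ 3.3057e+6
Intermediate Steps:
R = Rational(-3995407, 2397251) (R = Mul(-3995407, Rational(1, 2397251)) = Rational(-3995407, 2397251) ≈ -1.6667)
Add(R, Mul(-1, -3305716)) = Add(Rational(-3995407, 2397251), Mul(-1, -3305716)) = Add(Rational(-3995407, 2397251), 3305716) = Rational(7924626991309, 2397251)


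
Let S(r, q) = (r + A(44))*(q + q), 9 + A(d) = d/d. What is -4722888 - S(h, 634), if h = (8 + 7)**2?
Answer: -4998044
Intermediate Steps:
A(d) = -8 (A(d) = -9 + d/d = -9 + 1 = -8)
h = 225 (h = 15**2 = 225)
S(r, q) = 2*q*(-8 + r) (S(r, q) = (r - 8)*(q + q) = (-8 + r)*(2*q) = 2*q*(-8 + r))
-4722888 - S(h, 634) = -4722888 - 2*634*(-8 + 225) = -4722888 - 2*634*217 = -4722888 - 1*275156 = -4722888 - 275156 = -4998044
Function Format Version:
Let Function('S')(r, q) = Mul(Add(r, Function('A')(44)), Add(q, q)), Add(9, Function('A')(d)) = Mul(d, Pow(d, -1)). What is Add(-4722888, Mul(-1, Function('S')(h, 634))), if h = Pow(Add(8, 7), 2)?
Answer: -4998044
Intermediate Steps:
Function('A')(d) = -8 (Function('A')(d) = Add(-9, Mul(d, Pow(d, -1))) = Add(-9, 1) = -8)
h = 225 (h = Pow(15, 2) = 225)
Function('S')(r, q) = Mul(2, q, Add(-8, r)) (Function('S')(r, q) = Mul(Add(r, -8), Add(q, q)) = Mul(Add(-8, r), Mul(2, q)) = Mul(2, q, Add(-8, r)))
Add(-4722888, Mul(-1, Function('S')(h, 634))) = Add(-4722888, Mul(-1, Mul(2, 634, Add(-8, 225)))) = Add(-4722888, Mul(-1, Mul(2, 634, 217))) = Add(-4722888, Mul(-1, 275156)) = Add(-4722888, -275156) = -4998044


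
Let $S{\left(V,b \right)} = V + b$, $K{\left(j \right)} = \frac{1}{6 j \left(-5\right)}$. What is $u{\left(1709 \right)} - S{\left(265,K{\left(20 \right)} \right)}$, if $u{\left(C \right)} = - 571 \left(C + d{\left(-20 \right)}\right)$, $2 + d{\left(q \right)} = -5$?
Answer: $- \frac{583264199}{600} \approx -9.7211 \cdot 10^{5}$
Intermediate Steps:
$d{\left(q \right)} = -7$ ($d{\left(q \right)} = -2 - 5 = -7$)
$K{\left(j \right)} = - \frac{1}{30 j}$ ($K{\left(j \right)} = \frac{1}{\left(-30\right) j} = - \frac{1}{30 j}$)
$u{\left(C \right)} = 3997 - 571 C$ ($u{\left(C \right)} = - 571 \left(C - 7\right) = - 571 \left(-7 + C\right) = 3997 - 571 C$)
$u{\left(1709 \right)} - S{\left(265,K{\left(20 \right)} \right)} = \left(3997 - 975839\right) - \left(265 - \frac{1}{30 \cdot 20}\right) = \left(3997 - 975839\right) - \left(265 - \frac{1}{600}\right) = -971842 - \left(265 - \frac{1}{600}\right) = -971842 - \frac{158999}{600} = - \frac{583264199}{600}$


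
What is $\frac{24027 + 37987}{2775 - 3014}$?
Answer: $- \frac{62014}{239} \approx -259.47$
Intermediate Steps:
$\frac{24027 + 37987}{2775 - 3014} = \frac{62014}{-239} = 62014 \left(- \frac{1}{239}\right) = - \frac{62014}{239}$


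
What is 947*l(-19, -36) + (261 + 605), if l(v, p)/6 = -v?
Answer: 108824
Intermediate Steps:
l(v, p) = -6*v (l(v, p) = 6*(-v) = -6*v)
947*l(-19, -36) + (261 + 605) = 947*(-6*(-19)) + (261 + 605) = 947*114 + 866 = 107958 + 866 = 108824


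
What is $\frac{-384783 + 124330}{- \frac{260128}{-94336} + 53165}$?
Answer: $- \frac{69801404}{14248959} \approx -4.8987$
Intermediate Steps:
$\frac{-384783 + 124330}{- \frac{260128}{-94336} + 53165} = - \frac{260453}{\left(-260128\right) \left(- \frac{1}{94336}\right) + 53165} = - \frac{260453}{\frac{739}{268} + 53165} = - \frac{260453}{\frac{14248959}{268}} = \left(-260453\right) \frac{268}{14248959} = - \frac{69801404}{14248959}$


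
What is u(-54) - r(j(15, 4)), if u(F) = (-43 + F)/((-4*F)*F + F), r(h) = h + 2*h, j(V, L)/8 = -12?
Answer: 3374881/11718 ≈ 288.01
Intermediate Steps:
j(V, L) = -96 (j(V, L) = 8*(-12) = -96)
r(h) = 3*h
u(F) = (-43 + F)/(F - 4*F**2) (u(F) = (-43 + F)/(-4*F**2 + F) = (-43 + F)/(F - 4*F**2))
u(-54) - r(j(15, 4)) = (43 - 1*(-54))/((-54)*(-1 + 4*(-54))) - 3*(-96) = -(43 + 54)/(54*(-1 - 216)) - 1*(-288) = -1/54*97/(-217) + 288 = -1/54*(-1/217)*97 + 288 = 97/11718 + 288 = 3374881/11718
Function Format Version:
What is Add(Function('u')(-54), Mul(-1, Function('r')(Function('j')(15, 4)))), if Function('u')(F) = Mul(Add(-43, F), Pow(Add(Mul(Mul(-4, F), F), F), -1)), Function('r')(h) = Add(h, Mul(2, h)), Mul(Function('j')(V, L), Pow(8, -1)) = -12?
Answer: Rational(3374881, 11718) ≈ 288.01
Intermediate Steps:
Function('j')(V, L) = -96 (Function('j')(V, L) = Mul(8, -12) = -96)
Function('r')(h) = Mul(3, h)
Function('u')(F) = Mul(Pow(Add(F, Mul(-4, Pow(F, 2))), -1), Add(-43, F)) (Function('u')(F) = Mul(Add(-43, F), Pow(Add(Mul(-4, Pow(F, 2)), F), -1)) = Mul(Add(-43, F), Pow(Add(F, Mul(-4, Pow(F, 2))), -1)) = Mul(Pow(Add(F, Mul(-4, Pow(F, 2))), -1), Add(-43, F)))
Add(Function('u')(-54), Mul(-1, Function('r')(Function('j')(15, 4)))) = Add(Mul(Pow(-54, -1), Pow(Add(-1, Mul(4, -54)), -1), Add(43, Mul(-1, -54))), Mul(-1, Mul(3, -96))) = Add(Mul(Rational(-1, 54), Pow(Add(-1, -216), -1), Add(43, 54)), Mul(-1, -288)) = Add(Mul(Rational(-1, 54), Pow(-217, -1), 97), 288) = Add(Mul(Rational(-1, 54), Rational(-1, 217), 97), 288) = Add(Rational(97, 11718), 288) = Rational(3374881, 11718)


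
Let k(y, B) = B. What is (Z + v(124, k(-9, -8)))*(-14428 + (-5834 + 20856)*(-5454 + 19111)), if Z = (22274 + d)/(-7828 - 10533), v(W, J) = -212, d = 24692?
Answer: -808152661644948/18361 ≈ -4.4015e+10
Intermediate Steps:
Z = -46966/18361 (Z = (22274 + 24692)/(-7828 - 10533) = 46966/(-18361) = 46966*(-1/18361) = -46966/18361 ≈ -2.5579)
(Z + v(124, k(-9, -8)))*(-14428 + (-5834 + 20856)*(-5454 + 19111)) = (-46966/18361 - 212)*(-14428 + (-5834 + 20856)*(-5454 + 19111)) = -3939498*(-14428 + 15022*13657)/18361 = -3939498*(-14428 + 205155454)/18361 = -3939498/18361*205141026 = -808152661644948/18361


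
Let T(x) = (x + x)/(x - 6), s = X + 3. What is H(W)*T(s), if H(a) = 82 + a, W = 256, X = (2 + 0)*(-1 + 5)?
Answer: 7436/5 ≈ 1487.2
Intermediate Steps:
X = 8 (X = 2*4 = 8)
s = 11 (s = 8 + 3 = 11)
T(x) = 2*x/(-6 + x) (T(x) = (2*x)/(-6 + x) = 2*x/(-6 + x))
H(W)*T(s) = (82 + 256)*(2*11/(-6 + 11)) = 338*(2*11/5) = 338*(2*11*(⅕)) = 338*(22/5) = 7436/5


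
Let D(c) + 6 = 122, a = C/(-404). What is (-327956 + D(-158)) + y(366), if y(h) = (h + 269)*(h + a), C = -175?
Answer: -38442595/404 ≈ -95155.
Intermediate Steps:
a = 175/404 (a = -175/(-404) = -175*(-1/404) = 175/404 ≈ 0.43317)
D(c) = 116 (D(c) = -6 + 122 = 116)
y(h) = (269 + h)*(175/404 + h) (y(h) = (h + 269)*(h + 175/404) = (269 + h)*(175/404 + h))
(-327956 + D(-158)) + y(366) = (-327956 + 116) + (47075/404 + 366² + (108851/404)*366) = -327840 + (47075/404 + 133956 + 19919733/202) = -327840 + 94004765/404 = -38442595/404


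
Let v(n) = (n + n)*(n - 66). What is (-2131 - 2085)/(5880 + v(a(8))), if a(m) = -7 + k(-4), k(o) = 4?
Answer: -2108/3147 ≈ -0.66984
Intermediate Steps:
a(m) = -3 (a(m) = -7 + 4 = -3)
v(n) = 2*n*(-66 + n) (v(n) = (2*n)*(-66 + n) = 2*n*(-66 + n))
(-2131 - 2085)/(5880 + v(a(8))) = (-2131 - 2085)/(5880 + 2*(-3)*(-66 - 3)) = -4216/(5880 + 2*(-3)*(-69)) = -4216/(5880 + 414) = -4216/6294 = -4216*1/6294 = -2108/3147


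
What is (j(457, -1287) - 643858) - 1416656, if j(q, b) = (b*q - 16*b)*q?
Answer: -261438633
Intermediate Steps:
j(q, b) = q*(-16*b + b*q) (j(q, b) = (-16*b + b*q)*q = q*(-16*b + b*q))
(j(457, -1287) - 643858) - 1416656 = (-1287*457*(-16 + 457) - 643858) - 1416656 = (-1287*457*441 - 643858) - 1416656 = (-259378119 - 643858) - 1416656 = -260021977 - 1416656 = -261438633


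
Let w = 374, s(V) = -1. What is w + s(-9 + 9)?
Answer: 373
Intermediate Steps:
w + s(-9 + 9) = 374 - 1 = 373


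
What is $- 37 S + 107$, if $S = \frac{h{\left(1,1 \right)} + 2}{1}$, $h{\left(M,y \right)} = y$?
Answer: $-4$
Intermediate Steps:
$S = 3$ ($S = \frac{1 + 2}{1} = 1 \cdot 3 = 3$)
$- 37 S + 107 = \left(-37\right) 3 + 107 = -111 + 107 = -4$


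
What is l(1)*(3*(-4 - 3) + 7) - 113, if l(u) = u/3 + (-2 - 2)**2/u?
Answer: -1025/3 ≈ -341.67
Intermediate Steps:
l(u) = 16/u + u/3 (l(u) = u*(1/3) + (-4)**2/u = u/3 + 16/u = 16/u + u/3)
l(1)*(3*(-4 - 3) + 7) - 113 = (16/1 + (1/3)*1)*(3*(-4 - 3) + 7) - 113 = (16*1 + 1/3)*(3*(-7) + 7) - 113 = (16 + 1/3)*(-21 + 7) - 113 = (49/3)*(-14) - 113 = -686/3 - 113 = -1025/3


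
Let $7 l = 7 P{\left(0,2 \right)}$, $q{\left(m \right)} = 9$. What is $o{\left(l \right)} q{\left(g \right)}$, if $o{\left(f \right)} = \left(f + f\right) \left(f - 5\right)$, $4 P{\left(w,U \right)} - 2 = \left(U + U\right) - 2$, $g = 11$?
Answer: $-72$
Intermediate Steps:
$P{\left(w,U \right)} = \frac{U}{2}$ ($P{\left(w,U \right)} = \frac{1}{2} + \frac{\left(U + U\right) - 2}{4} = \frac{1}{2} + \frac{2 U - 2}{4} = \frac{1}{2} + \frac{-2 + 2 U}{4} = \frac{1}{2} + \left(- \frac{1}{2} + \frac{U}{2}\right) = \frac{U}{2}$)
$l = 1$ ($l = \frac{7 \cdot \frac{1}{2} \cdot 2}{7} = \frac{7 \cdot 1}{7} = \frac{1}{7} \cdot 7 = 1$)
$o{\left(f \right)} = 2 f \left(-5 + f\right)$
$o{\left(l \right)} q{\left(g \right)} = 2 \cdot 1 \left(-5 + 1\right) 9 = 2 \cdot 1 \left(-4\right) 9 = \left(-8\right) 9 = -72$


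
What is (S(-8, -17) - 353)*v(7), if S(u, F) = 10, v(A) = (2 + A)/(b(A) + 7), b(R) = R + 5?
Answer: -3087/19 ≈ -162.47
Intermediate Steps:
b(R) = 5 + R
v(A) = (2 + A)/(12 + A) (v(A) = (2 + A)/((5 + A) + 7) = (2 + A)/(12 + A))
(S(-8, -17) - 353)*v(7) = (10 - 353)*((2 + 7)/(12 + 7)) = -343*9/19 = -3087/19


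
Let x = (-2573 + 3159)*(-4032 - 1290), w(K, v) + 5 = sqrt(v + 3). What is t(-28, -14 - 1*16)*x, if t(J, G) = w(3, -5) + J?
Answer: 102916836 - 3118692*I*sqrt(2) ≈ 1.0292e+8 - 4.4105e+6*I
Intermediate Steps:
w(K, v) = -5 + sqrt(3 + v) (w(K, v) = -5 + sqrt(v + 3) = -5 + sqrt(3 + v))
x = -3118692 (x = 586*(-5322) = -3118692)
t(J, G) = -5 + J + I*sqrt(2) (t(J, G) = (-5 + sqrt(3 - 5)) + J = (-5 + sqrt(-2)) + J = (-5 + I*sqrt(2)) + J = -5 + J + I*sqrt(2))
t(-28, -14 - 1*16)*x = (-5 - 28 + I*sqrt(2))*(-3118692) = (-33 + I*sqrt(2))*(-3118692) = 102916836 - 3118692*I*sqrt(2)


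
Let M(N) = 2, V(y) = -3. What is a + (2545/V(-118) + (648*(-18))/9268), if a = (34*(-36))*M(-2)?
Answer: -22921561/6951 ≈ -3297.6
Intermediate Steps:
a = -2448 (a = (34*(-36))*2 = -1224*2 = -2448)
a + (2545/V(-118) + (648*(-18))/9268) = -2448 + (2545/(-3) + (648*(-18))/9268) = -2448 + (2545*(-⅓) - 11664*1/9268) = -2448 + (-2545/3 - 2916/2317) = -2448 - 5905513/6951 = -22921561/6951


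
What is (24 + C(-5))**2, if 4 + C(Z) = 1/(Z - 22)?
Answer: 290521/729 ≈ 398.52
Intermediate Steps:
C(Z) = -4 + 1/(-22 + Z) (C(Z) = -4 + 1/(Z - 22) = -4 + 1/(-22 + Z))
(24 + C(-5))**2 = (24 + (89 - 4*(-5))/(-22 - 5))**2 = (24 + (89 + 20)/(-27))**2 = (24 - 1/27*109)**2 = (24 - 109/27)**2 = (539/27)**2 = 290521/729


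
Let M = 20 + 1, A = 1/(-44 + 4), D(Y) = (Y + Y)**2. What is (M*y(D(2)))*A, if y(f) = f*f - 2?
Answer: -2667/20 ≈ -133.35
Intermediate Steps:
D(Y) = 4*Y**2 (D(Y) = (2*Y)**2 = 4*Y**2)
A = -1/40 (A = 1/(-40) = -1/40 ≈ -0.025000)
y(f) = -2 + f**2 (y(f) = f**2 - 2 = -2 + f**2)
M = 21
(M*y(D(2)))*A = (21*(-2 + (4*2**2)**2))*(-1/40) = (21*(-2 + (4*4)**2))*(-1/40) = (21*(-2 + 16**2))*(-1/40) = (21*(-2 + 256))*(-1/40) = (21*254)*(-1/40) = 5334*(-1/40) = -2667/20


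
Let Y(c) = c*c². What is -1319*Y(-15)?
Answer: 4451625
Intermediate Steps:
Y(c) = c³
-1319*Y(-15) = -1319*(-15)³ = -1319*(-3375) = 4451625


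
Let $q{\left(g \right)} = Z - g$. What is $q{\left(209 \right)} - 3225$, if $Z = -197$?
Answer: $-3631$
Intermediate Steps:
$q{\left(g \right)} = -197 - g$
$q{\left(209 \right)} - 3225 = \left(-197 - 209\right) - 3225 = -406 - 3225 = -3631$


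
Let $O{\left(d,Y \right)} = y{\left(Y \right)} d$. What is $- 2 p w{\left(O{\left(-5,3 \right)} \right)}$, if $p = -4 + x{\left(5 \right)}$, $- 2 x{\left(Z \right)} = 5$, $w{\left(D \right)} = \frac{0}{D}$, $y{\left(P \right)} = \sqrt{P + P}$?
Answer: $0$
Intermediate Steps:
$y{\left(P \right)} = \sqrt{2} \sqrt{P}$ ($y{\left(P \right)} = \sqrt{2 P} = \sqrt{2} \sqrt{P}$)
$O{\left(d,Y \right)} = d \sqrt{2} \sqrt{Y}$ ($O{\left(d,Y \right)} = \sqrt{2} \sqrt{Y} d = d \sqrt{2} \sqrt{Y}$)
$w{\left(D \right)} = 0$
$x{\left(Z \right)} = - \frac{5}{2}$ ($x{\left(Z \right)} = \left(- \frac{1}{2}\right) 5 = - \frac{5}{2}$)
$p = - \frac{13}{2}$ ($p = -4 - \frac{5}{2} = - \frac{13}{2} \approx -6.5$)
$- 2 p w{\left(O{\left(-5,3 \right)} \right)} = \left(-2\right) \left(- \frac{13}{2}\right) 0 = 13 \cdot 0 = 0$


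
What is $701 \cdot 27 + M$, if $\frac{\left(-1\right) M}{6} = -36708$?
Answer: $239175$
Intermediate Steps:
$M = 220248$ ($M = \left(-6\right) \left(-36708\right) = 220248$)
$701 \cdot 27 + M = 701 \cdot 27 + 220248 = 18927 + 220248 = 239175$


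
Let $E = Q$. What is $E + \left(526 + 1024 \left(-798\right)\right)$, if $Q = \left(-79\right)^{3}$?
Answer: $-1309665$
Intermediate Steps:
$Q = -493039$
$E = -493039$
$E + \left(526 + 1024 \left(-798\right)\right) = -493039 + \left(526 + 1024 \left(-798\right)\right) = -493039 + \left(526 - 817152\right) = -493039 - 816626 = -1309665$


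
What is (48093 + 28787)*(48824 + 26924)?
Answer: 5823506240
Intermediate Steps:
(48093 + 28787)*(48824 + 26924) = 76880*75748 = 5823506240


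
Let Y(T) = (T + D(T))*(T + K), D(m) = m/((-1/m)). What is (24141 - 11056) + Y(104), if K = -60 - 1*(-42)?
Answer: -908147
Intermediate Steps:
D(m) = -m² (D(m) = m*(-m) = -m²)
K = -18 (K = -60 + 42 = -18)
Y(T) = (-18 + T)*(T - T²) (Y(T) = (T - T²)*(T - 18) = (T - T²)*(-18 + T) = (-18 + T)*(T - T²))
(24141 - 11056) + Y(104) = (24141 - 11056) + 104*(-18 - 1*104² + 19*104) = 13085 + 104*(-18 - 1*10816 + 1976) = 13085 + 104*(-18 - 10816 + 1976) = 13085 + 104*(-8858) = 13085 - 921232 = -908147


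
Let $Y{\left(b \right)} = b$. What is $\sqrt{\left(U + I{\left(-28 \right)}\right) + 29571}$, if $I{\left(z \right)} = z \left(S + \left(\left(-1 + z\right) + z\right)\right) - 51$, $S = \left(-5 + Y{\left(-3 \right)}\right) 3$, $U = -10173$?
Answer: $\sqrt{21615} \approx 147.02$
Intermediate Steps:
$S = -24$ ($S = \left(-5 - 3\right) 3 = \left(-8\right) 3 = -24$)
$I{\left(z \right)} = -51 + z \left(-25 + 2 z\right)$ ($I{\left(z \right)} = z \left(-24 + \left(\left(-1 + z\right) + z\right)\right) - 51 = z \left(-24 + \left(-1 + 2 z\right)\right) - 51 = z \left(-25 + 2 z\right) - 51 = -51 + z \left(-25 + 2 z\right)$)
$\sqrt{\left(U + I{\left(-28 \right)}\right) + 29571} = \sqrt{\left(-10173 - \left(-649 - 1568\right)\right) + 29571} = \sqrt{\left(-10173 + \left(-51 + 700 + 2 \cdot 784\right)\right) + 29571} = \sqrt{\left(-10173 + \left(-51 + 700 + 1568\right)\right) + 29571} = \sqrt{\left(-10173 + 2217\right) + 29571} = \sqrt{-7956 + 29571} = \sqrt{21615}$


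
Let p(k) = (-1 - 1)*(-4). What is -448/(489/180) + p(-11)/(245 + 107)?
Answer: -1182557/7172 ≈ -164.89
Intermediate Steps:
p(k) = 8 (p(k) = -2*(-4) = 8)
-448/(489/180) + p(-11)/(245 + 107) = -448/(489/180) + 8/(245 + 107) = -448/(489*(1/180)) + 8/352 = -448/163/60 + 8*(1/352) = -448*60/163 + 1/44 = -26880/163 + 1/44 = -1182557/7172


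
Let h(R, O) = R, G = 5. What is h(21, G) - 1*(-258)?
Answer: 279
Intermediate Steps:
h(21, G) - 1*(-258) = 21 - 1*(-258) = 21 + 258 = 279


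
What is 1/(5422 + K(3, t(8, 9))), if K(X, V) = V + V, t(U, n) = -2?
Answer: 1/5418 ≈ 0.00018457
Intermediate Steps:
K(X, V) = 2*V
1/(5422 + K(3, t(8, 9))) = 1/(5422 + 2*(-2)) = 1/(5422 - 4) = 1/5418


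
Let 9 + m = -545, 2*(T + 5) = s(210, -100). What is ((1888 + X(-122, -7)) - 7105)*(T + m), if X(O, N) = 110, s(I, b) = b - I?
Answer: 3646398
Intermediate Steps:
T = -160 (T = -5 + (-100 - 1*210)/2 = -5 + (-100 - 210)/2 = -5 + (1/2)*(-310) = -5 - 155 = -160)
m = -554 (m = -9 - 545 = -554)
((1888 + X(-122, -7)) - 7105)*(T + m) = ((1888 + 110) - 7105)*(-160 - 554) = (1998 - 7105)*(-714) = -5107*(-714) = 3646398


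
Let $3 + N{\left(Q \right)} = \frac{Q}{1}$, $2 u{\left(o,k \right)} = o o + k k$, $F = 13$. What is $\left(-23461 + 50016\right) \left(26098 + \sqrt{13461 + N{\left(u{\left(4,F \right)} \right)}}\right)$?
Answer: $693032390 + \frac{26555 \sqrt{54202}}{2} \approx 6.9612 \cdot 10^{8}$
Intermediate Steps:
$u{\left(o,k \right)} = \frac{k^{2}}{2} + \frac{o^{2}}{2}$ ($u{\left(o,k \right)} = \frac{o o + k k}{2} = \frac{o^{2} + k^{2}}{2} = \frac{k^{2} + o^{2}}{2} = \frac{k^{2}}{2} + \frac{o^{2}}{2}$)
$N{\left(Q \right)} = -3 + Q$ ($N{\left(Q \right)} = -3 + \frac{Q}{1} = -3 + Q 1 = -3 + Q$)
$\left(-23461 + 50016\right) \left(26098 + \sqrt{13461 + N{\left(u{\left(4,F \right)} \right)}}\right) = \left(-23461 + 50016\right) \left(26098 + \sqrt{13461 + \left(-3 + \left(\frac{13^{2}}{2} + \frac{4^{2}}{2}\right)\right)}\right) = 26555 \left(26098 + \sqrt{13461 + \left(-3 + \left(\frac{1}{2} \cdot 169 + \frac{1}{2} \cdot 16\right)\right)}\right) = 26555 \left(26098 + \sqrt{13461 + \left(-3 + \left(\frac{169}{2} + 8\right)\right)}\right) = 26555 \left(26098 + \sqrt{13461 + \left(-3 + \frac{185}{2}\right)}\right) = 26555 \left(26098 + \sqrt{13461 + \frac{179}{2}}\right) = 26555 \left(26098 + \sqrt{\frac{27101}{2}}\right) = 26555 \left(26098 + \frac{\sqrt{54202}}{2}\right) = 693032390 + \frac{26555 \sqrt{54202}}{2}$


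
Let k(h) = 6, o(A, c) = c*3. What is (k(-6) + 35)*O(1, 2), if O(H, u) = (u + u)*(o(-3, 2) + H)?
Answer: 1148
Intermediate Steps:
o(A, c) = 3*c
O(H, u) = 2*u*(6 + H) (O(H, u) = (u + u)*(3*2 + H) = (2*u)*(6 + H) = 2*u*(6 + H))
(k(-6) + 35)*O(1, 2) = (6 + 35)*(2*2*(6 + 1)) = 41*(2*2*7) = 41*28 = 1148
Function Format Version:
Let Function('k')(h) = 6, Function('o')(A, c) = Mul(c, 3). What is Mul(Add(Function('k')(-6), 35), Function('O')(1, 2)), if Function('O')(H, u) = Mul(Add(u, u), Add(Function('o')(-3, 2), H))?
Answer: 1148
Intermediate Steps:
Function('o')(A, c) = Mul(3, c)
Function('O')(H, u) = Mul(2, u, Add(6, H)) (Function('O')(H, u) = Mul(Add(u, u), Add(Mul(3, 2), H)) = Mul(Mul(2, u), Add(6, H)) = Mul(2, u, Add(6, H)))
Mul(Add(Function('k')(-6), 35), Function('O')(1, 2)) = Mul(Add(6, 35), Mul(2, 2, Add(6, 1))) = Mul(41, Mul(2, 2, 7)) = Mul(41, 28) = 1148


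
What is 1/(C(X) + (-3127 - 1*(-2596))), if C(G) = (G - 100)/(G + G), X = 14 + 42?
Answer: -28/14879 ≈ -0.0018818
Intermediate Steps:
X = 56
C(G) = (-100 + G)/(2*G) (C(G) = (-100 + G)/((2*G)) = (-100 + G)*(1/(2*G)) = (-100 + G)/(2*G))
1/(C(X) + (-3127 - 1*(-2596))) = 1/((½)*(-100 + 56)/56 + (-3127 - 1*(-2596))) = 1/((½)*(1/56)*(-44) + (-3127 + 2596)) = 1/(-11/28 - 531) = 1/(-14879/28) = -28/14879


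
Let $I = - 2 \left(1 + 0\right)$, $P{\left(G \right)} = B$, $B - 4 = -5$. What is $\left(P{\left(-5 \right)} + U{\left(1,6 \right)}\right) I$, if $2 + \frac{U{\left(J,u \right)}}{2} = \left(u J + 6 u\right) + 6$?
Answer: $-182$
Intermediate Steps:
$B = -1$ ($B = 4 - 5 = -1$)
$P{\left(G \right)} = -1$
$U{\left(J,u \right)} = 8 + 12 u + 2 J u$ ($U{\left(J,u \right)} = -4 + 2 \left(\left(u J + 6 u\right) + 6\right) = -4 + 2 \left(\left(J u + 6 u\right) + 6\right) = -4 + 2 \left(\left(6 u + J u\right) + 6\right) = -4 + 2 \left(6 + 6 u + J u\right) = -4 + \left(12 + 12 u + 2 J u\right) = 8 + 12 u + 2 J u$)
$I = -2$ ($I = \left(-2\right) 1 = -2$)
$\left(P{\left(-5 \right)} + U{\left(1,6 \right)}\right) I = \left(-1 + \left(8 + 12 \cdot 6 + 2 \cdot 1 \cdot 6\right)\right) \left(-2\right) = \left(-1 + \left(8 + 72 + 12\right)\right) \left(-2\right) = \left(-1 + 92\right) \left(-2\right) = 91 \left(-2\right) = -182$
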